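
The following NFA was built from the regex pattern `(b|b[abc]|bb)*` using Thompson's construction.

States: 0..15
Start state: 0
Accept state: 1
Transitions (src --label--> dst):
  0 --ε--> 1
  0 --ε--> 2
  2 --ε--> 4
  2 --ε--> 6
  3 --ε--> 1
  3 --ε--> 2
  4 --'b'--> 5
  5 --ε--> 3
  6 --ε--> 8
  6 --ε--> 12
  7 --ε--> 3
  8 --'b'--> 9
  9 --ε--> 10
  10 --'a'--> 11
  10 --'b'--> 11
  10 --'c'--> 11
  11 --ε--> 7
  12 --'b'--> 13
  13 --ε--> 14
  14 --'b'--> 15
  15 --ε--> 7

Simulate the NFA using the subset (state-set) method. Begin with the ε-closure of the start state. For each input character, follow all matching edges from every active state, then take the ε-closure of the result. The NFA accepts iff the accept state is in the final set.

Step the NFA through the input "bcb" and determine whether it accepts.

start: ε-closure({0}) = {0,1,2,4,6,8,12}
'b' @ 1: {1,2,3,4,5,6,8,9,10,12,13,14}  [accepting]
'c' @ 2: {1,2,3,4,6,7,8,11,12}  [accepting]
'b' @ 3: {1,2,3,4,5,6,8,9,10,12,13,14}  [accepting]
final: {1,2,3,4,5,6,8,9,10,12,13,14}; accept 1 in set

Answer: ACCEPT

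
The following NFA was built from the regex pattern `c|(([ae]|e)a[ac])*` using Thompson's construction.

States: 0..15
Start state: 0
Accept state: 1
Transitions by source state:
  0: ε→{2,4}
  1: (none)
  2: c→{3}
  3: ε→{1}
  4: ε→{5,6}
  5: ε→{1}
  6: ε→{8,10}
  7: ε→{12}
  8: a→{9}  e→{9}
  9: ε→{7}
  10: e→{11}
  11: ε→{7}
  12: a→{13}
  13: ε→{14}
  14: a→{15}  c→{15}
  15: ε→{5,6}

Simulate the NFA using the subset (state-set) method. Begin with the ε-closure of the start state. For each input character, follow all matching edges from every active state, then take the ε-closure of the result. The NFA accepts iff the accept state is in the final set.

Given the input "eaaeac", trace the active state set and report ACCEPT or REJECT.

Answer: ACCEPT

Steps:
initial (ε-close {0}): {0,1,2,4,5,6,8,10}
'e' @ 1: {7,9,11,12}
'a' @ 2: {13,14}
'a' @ 3: {1,5,6,8,10,15}  ✓accept
'e' @ 4: {7,9,11,12}
'a' @ 5: {13,14}
'c' @ 6: {1,5,6,8,10,15}  ✓accept
after full input: {1,5,6,8,10,15}  (accept=1 in)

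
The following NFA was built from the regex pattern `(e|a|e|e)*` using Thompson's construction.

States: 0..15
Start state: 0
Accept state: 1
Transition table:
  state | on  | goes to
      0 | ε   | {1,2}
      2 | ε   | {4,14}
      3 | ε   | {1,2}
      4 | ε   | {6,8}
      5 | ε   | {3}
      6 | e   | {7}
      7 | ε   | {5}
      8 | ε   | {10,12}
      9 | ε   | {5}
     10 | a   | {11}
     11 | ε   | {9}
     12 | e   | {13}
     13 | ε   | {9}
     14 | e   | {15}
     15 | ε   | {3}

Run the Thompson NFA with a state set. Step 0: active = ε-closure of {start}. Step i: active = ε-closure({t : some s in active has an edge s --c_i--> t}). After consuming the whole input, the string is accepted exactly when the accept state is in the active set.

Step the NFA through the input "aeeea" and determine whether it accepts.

Answer: ACCEPT

Steps:
initial (ε-close {0}): {0,1,2,4,6,8,10,12,14}
'a' @ 1: {1,2,3,4,5,6,8,9,10,11,12,14}  [accepting]
'e' @ 2: {1,2,3,4,5,6,7,8,9,10,12,13,14,15}  [accepting]
'e' @ 3: {1,2,3,4,5,6,7,8,9,10,12,13,14,15}  [accepting]
'e' @ 4: {1,2,3,4,5,6,7,8,9,10,12,13,14,15}  [accepting]
'a' @ 5: {1,2,3,4,5,6,8,9,10,11,12,14}  [accepting]
after full input: {1,2,3,4,5,6,8,9,10,11,12,14}  (accept=1 in)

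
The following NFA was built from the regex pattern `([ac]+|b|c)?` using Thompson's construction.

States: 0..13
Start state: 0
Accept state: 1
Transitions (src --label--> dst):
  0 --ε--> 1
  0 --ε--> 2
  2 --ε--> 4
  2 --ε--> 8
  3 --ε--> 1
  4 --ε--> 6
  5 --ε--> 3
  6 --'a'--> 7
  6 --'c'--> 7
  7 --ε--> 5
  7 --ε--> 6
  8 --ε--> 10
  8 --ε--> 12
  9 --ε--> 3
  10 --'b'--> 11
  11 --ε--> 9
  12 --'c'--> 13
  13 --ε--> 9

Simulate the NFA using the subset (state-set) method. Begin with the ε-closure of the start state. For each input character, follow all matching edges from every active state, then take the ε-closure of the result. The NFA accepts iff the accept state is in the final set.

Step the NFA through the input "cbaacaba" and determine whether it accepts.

start: ε-closure({0}) = {0,1,2,4,6,8,10,12}
'c' @ 1: {1,3,5,6,7,9,13}  (accept∈set)
'b' @ 2: {}  — state set empty
rest 'aacaba' ignored (set empty)
final: {}; accept 1 not in set

Answer: REJECT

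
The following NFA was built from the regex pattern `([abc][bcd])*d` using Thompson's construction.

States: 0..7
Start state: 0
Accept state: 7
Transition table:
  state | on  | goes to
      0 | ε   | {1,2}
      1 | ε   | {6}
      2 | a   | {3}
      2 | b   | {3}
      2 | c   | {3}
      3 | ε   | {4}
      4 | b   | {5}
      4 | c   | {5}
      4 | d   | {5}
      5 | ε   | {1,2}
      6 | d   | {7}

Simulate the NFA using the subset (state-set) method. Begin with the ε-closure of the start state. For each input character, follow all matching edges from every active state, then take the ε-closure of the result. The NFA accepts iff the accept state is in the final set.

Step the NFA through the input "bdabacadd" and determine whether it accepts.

Answer: ACCEPT

Trace:
start: ε-closure({0}) = {0,1,2,6}
'b' @ 1: {3,4}
'd' @ 2: {1,2,5,6}
'a' @ 3: {3,4}
'b' @ 4: {1,2,5,6}
'a' @ 5: {3,4}
'c' @ 6: {1,2,5,6}
'a' @ 7: {3,4}
'd' @ 8: {1,2,5,6}
'd' @ 9: {7}  (accept∈set)
after full input: {7}  (accept=7 in)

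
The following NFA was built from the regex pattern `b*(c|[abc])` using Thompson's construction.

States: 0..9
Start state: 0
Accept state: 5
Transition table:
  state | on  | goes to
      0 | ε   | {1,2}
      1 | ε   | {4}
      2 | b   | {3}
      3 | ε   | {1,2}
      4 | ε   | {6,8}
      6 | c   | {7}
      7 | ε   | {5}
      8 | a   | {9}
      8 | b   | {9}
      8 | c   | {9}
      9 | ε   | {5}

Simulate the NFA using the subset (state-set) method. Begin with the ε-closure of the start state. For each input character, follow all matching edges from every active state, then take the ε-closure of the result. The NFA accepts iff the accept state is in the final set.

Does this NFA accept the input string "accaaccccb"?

start: ε-closure({0}) = {0,1,2,4,6,8}
'a' @ 1: {5,9}  (accept∈set)
'c' @ 2: {}  — dead — no transitions
rest 'caaccccb' ignored (set empty)
end set {} — state 5 not in

Answer: REJECT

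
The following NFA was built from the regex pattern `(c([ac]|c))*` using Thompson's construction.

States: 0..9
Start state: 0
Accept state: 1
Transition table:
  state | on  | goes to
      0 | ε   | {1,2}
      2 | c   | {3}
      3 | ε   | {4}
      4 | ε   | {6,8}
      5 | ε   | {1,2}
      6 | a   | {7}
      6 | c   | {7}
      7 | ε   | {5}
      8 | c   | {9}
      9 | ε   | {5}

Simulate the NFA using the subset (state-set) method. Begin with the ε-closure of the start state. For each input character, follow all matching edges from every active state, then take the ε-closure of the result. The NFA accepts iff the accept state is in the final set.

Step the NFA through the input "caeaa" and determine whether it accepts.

start: ε-closure({0}) = {0,1,2}
'c' @ 1: {3,4,6,8}
'a' @ 2: {1,2,5,7}  (accept∈set)
'e' @ 3: {}  — no active states
rest 'aa' ignored (set empty)
end set {} — state 1 not in

Answer: REJECT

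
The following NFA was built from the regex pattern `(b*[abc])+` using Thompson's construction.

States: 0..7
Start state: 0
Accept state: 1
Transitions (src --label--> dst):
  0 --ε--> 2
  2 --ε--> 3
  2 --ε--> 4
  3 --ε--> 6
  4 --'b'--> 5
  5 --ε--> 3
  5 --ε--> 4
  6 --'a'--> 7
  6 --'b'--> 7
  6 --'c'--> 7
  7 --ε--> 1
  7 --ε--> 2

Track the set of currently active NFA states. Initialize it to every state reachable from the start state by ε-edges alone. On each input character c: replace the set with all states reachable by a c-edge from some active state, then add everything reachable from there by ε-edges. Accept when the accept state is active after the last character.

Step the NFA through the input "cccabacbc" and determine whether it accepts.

S₀ = ε-closure({0}) = {0,2,3,4,6}
'c' @ 1: {1,2,3,4,6,7}  (accept∈set)
'c' @ 2: {1,2,3,4,6,7}  (accept∈set)
'c' @ 3: {1,2,3,4,6,7}  (accept∈set)
'a' @ 4: {1,2,3,4,6,7}  (accept∈set)
'b' @ 5: {1,2,3,4,5,6,7}  (accept∈set)
'a' @ 6: {1,2,3,4,6,7}  (accept∈set)
'c' @ 7: {1,2,3,4,6,7}  (accept∈set)
'b' @ 8: {1,2,3,4,5,6,7}  (accept∈set)
'c' @ 9: {1,2,3,4,6,7}  (accept∈set)
final: {1,2,3,4,6,7}; accept 1 in set

Answer: ACCEPT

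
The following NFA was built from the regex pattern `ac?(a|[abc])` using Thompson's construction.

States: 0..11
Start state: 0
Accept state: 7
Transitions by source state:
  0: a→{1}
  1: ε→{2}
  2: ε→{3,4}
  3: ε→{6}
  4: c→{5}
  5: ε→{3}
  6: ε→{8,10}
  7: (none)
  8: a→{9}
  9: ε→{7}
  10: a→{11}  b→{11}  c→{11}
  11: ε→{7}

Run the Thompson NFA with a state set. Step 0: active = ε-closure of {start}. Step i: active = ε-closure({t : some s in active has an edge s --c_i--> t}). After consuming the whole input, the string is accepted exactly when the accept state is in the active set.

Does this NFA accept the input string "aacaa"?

Answer: REJECT

Trace:
S₀ = ε-closure({0}) = {0}
'a' @ 1: {1,2,3,4,6,8,10}
'a' @ 2: {7,9,11}  ✓accept
'c' @ 3: {}  — no active states
rest 'aa' ignored (set empty)
after full input: {}  (accept=7 not in)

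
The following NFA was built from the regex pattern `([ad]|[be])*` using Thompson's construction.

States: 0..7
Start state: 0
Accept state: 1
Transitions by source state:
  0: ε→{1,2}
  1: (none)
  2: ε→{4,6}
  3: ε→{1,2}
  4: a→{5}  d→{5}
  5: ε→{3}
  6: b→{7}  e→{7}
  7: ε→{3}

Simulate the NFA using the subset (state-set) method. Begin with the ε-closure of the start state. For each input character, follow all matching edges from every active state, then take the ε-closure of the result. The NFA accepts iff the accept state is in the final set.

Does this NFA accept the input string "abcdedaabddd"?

start: ε-closure({0}) = {0,1,2,4,6}
'a' @ 1: {1,2,3,4,5,6}  (accept∈set)
'b' @ 2: {1,2,3,4,6,7}  (accept∈set)
'c' @ 3: {}  — dead — no transitions
rest 'dedaabddd' ignored (set empty)
after full input: {}  (accept=1 not in)

Answer: REJECT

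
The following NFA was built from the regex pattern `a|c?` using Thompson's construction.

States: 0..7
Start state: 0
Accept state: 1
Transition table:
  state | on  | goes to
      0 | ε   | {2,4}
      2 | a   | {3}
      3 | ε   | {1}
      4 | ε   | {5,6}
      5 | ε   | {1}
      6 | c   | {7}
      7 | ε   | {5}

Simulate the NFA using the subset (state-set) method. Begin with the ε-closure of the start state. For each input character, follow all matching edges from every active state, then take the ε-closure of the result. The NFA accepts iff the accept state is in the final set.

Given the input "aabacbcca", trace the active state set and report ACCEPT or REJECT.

S₀ = ε-closure({0}) = {0,1,2,4,5,6}
'a' @ 1: {1,3}  (accept∈set)
'a' @ 2: {}  — state set empty
rest 'bacbcca' ignored (set empty)
end set {} — state 1 not in

Answer: REJECT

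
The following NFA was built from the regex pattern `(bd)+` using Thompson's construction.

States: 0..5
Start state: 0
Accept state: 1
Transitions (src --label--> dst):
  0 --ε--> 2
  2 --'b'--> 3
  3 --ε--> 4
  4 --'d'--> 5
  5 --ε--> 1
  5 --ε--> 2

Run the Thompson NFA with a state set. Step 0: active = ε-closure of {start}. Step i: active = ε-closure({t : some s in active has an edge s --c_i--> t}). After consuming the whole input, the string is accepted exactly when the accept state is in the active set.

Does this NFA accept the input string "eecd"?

Answer: REJECT

Trace:
start: ε-closure({0}) = {0,2}
'e' @ 1: {}  — no active states
rest 'ecd' ignored (set empty)
end set {} — state 1 not in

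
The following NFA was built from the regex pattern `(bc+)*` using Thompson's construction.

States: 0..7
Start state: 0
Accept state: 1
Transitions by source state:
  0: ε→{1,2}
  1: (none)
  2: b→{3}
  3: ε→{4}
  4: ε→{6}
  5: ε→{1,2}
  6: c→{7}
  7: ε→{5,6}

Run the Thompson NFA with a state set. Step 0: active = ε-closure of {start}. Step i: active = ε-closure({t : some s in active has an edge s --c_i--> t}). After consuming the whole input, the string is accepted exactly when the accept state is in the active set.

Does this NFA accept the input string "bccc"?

Answer: ACCEPT

Steps:
initial (ε-close {0}): {0,1,2}
'b' @ 1: {3,4,6}
'c' @ 2: {1,2,5,6,7}  [accepting]
'c' @ 3: {1,2,5,6,7}  [accepting]
'c' @ 4: {1,2,5,6,7}  [accepting]
after full input: {1,2,5,6,7}  (accept=1 in)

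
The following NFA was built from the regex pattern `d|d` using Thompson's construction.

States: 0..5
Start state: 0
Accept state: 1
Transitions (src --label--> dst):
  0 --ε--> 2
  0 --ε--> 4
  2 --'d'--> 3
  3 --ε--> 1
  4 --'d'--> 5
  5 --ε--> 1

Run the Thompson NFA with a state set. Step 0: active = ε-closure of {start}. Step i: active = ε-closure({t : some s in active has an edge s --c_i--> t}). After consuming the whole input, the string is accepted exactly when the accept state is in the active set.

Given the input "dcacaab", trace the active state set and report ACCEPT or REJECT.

Answer: REJECT

Steps:
start: ε-closure({0}) = {0,2,4}
'd' @ 1: {1,3,5}  ✓accept
'c' @ 2: {}  — dead — no transitions
rest 'acaab' ignored (set empty)
after full input: {}  (accept=1 not in)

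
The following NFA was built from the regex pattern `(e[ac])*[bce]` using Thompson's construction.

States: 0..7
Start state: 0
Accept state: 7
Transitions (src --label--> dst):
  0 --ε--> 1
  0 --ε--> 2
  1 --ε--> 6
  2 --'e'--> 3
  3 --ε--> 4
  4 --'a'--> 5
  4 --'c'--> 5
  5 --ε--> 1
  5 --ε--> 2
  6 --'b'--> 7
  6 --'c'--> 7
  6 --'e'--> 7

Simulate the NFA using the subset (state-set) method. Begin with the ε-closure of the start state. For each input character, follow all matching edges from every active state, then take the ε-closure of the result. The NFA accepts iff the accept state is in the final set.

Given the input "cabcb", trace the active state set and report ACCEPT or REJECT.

Answer: REJECT

Derivation:
initial (ε-close {0}): {0,1,2,6}
'c' @ 1: {7}  [accepting]
'a' @ 2: {}  — dead — no transitions
rest 'bcb' ignored (set empty)
after full input: {}  (accept=7 not in)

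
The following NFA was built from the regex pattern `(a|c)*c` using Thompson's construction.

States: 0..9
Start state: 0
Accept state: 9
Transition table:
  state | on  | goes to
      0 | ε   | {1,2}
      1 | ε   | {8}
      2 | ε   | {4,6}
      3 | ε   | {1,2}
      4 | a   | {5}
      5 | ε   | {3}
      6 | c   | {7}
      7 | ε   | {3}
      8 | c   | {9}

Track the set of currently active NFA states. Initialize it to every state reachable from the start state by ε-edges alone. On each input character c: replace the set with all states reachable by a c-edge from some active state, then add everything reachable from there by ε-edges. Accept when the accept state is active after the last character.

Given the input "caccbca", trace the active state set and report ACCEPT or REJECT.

Answer: REJECT

Trace:
S₀ = ε-closure({0}) = {0,1,2,4,6,8}
'c' @ 1: {1,2,3,4,6,7,8,9}  ✓accept
'a' @ 2: {1,2,3,4,5,6,8}
'c' @ 3: {1,2,3,4,6,7,8,9}  ✓accept
'c' @ 4: {1,2,3,4,6,7,8,9}  ✓accept
'b' @ 5: {}  — dead — no transitions
rest 'ca' ignored (set empty)
final: {}; accept 9 not in set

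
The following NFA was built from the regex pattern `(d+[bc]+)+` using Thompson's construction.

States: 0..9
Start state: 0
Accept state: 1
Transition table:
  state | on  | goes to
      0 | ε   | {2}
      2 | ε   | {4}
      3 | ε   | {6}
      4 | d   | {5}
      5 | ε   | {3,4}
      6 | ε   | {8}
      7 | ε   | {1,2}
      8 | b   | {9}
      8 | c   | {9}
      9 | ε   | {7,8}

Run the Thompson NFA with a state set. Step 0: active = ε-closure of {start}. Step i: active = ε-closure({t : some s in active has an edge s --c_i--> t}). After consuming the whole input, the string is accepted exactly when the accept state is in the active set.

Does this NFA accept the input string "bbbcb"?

start: ε-closure({0}) = {0,2,4}
'b' @ 1: {}  — dead — no transitions
rest 'bbcb' ignored (set empty)
final: {}; accept 1 not in set

Answer: REJECT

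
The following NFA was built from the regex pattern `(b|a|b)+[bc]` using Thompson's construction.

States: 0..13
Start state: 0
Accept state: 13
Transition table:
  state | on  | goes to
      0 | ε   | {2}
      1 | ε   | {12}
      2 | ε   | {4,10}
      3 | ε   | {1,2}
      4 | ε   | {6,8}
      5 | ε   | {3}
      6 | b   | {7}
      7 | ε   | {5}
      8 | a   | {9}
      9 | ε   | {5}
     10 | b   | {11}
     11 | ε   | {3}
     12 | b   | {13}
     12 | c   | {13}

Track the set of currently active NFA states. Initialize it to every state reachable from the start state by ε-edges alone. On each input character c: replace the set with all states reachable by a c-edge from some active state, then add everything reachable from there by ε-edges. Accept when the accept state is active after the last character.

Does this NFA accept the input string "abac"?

Answer: ACCEPT

Derivation:
S₀ = ε-closure({0}) = {0,2,4,6,8,10}
'a' @ 1: {1,2,3,4,5,6,8,9,10,12}
'b' @ 2: {1,2,3,4,5,6,7,8,10,11,12,13}  [accepting]
'a' @ 3: {1,2,3,4,5,6,8,9,10,12}
'c' @ 4: {13}  [accepting]
end set {13} — state 13 in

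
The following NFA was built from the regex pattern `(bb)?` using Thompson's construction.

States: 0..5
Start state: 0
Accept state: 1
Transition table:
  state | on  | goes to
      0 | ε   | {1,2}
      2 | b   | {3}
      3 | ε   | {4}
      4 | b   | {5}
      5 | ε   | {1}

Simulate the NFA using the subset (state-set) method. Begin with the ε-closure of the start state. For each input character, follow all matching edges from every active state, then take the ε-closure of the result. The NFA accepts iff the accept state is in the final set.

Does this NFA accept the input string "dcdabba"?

S₀ = ε-closure({0}) = {0,1,2}
'd' @ 1: {}  — dead — no transitions
rest 'cdabba' ignored (set empty)
after full input: {}  (accept=1 not in)

Answer: REJECT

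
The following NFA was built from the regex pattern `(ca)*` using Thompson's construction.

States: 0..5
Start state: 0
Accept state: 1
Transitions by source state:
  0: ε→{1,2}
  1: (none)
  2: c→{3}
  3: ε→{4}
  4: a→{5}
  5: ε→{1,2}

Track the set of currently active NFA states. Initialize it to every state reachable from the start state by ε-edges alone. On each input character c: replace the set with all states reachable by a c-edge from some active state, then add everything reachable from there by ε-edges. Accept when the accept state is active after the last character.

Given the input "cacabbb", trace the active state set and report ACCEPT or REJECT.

Answer: REJECT

Trace:
start: ε-closure({0}) = {0,1,2}
'c' @ 1: {3,4}
'a' @ 2: {1,2,5}  [accepting]
'c' @ 3: {3,4}
'a' @ 4: {1,2,5}  [accepting]
'b' @ 5: {}  — no active states
rest 'bb' ignored (set empty)
final: {}; accept 1 not in set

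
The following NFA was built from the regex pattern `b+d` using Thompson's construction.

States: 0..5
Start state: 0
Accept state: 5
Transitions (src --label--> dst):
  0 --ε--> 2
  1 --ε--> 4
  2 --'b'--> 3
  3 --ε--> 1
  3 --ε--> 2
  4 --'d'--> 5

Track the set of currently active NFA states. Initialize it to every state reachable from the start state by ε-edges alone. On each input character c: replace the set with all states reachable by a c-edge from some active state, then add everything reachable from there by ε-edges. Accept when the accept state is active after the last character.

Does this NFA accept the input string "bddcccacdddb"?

Answer: REJECT

Derivation:
initial (ε-close {0}): {0,2}
'b' @ 1: {1,2,3,4}
'd' @ 2: {5}  (accept∈set)
'd' @ 3: {}  — state set empty
rest 'cccacdddb' ignored (set empty)
after full input: {}  (accept=5 not in)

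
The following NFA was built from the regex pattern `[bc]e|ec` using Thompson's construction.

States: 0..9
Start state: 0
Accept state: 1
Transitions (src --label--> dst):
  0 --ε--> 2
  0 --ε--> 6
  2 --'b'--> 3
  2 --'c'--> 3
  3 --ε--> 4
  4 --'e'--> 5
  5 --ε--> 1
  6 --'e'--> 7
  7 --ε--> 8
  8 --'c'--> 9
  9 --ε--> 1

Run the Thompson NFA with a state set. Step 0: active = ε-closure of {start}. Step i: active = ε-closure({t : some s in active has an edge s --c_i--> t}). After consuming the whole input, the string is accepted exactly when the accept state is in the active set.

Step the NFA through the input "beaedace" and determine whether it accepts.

Answer: REJECT

Derivation:
initial (ε-close {0}): {0,2,6}
'b' @ 1: {3,4}
'e' @ 2: {1,5}  ✓accept
'a' @ 3: {}  — dead — no transitions
rest 'edace' ignored (set empty)
after full input: {}  (accept=1 not in)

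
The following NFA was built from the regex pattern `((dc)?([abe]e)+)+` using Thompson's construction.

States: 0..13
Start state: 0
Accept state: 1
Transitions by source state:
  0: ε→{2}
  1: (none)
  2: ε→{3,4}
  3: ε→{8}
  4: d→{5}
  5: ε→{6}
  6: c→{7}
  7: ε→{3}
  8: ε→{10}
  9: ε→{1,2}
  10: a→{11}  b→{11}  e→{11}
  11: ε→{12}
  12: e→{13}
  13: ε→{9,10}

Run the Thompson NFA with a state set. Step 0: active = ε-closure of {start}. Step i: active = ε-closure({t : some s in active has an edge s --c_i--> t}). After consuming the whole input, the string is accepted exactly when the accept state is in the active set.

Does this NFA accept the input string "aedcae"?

initial (ε-close {0}): {0,2,3,4,8,10}
'a' @ 1: {11,12}
'e' @ 2: {1,2,3,4,8,9,10,13}  [accepting]
'd' @ 3: {5,6}
'c' @ 4: {3,7,8,10}
'a' @ 5: {11,12}
'e' @ 6: {1,2,3,4,8,9,10,13}  [accepting]
after full input: {1,2,3,4,8,9,10,13}  (accept=1 in)

Answer: ACCEPT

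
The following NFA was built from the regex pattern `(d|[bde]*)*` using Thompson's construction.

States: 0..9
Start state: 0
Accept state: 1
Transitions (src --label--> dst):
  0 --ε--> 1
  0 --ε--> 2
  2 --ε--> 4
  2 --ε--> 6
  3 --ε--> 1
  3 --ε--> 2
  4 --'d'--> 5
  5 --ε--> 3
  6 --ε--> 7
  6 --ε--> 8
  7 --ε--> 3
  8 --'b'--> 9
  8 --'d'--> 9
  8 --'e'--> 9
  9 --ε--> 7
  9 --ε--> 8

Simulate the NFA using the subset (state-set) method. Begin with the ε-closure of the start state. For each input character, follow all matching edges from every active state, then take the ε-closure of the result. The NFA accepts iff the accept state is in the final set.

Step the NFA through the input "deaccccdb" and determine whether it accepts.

Answer: REJECT

Trace:
start: ε-closure({0}) = {0,1,2,3,4,6,7,8}
'd' @ 1: {1,2,3,4,5,6,7,8,9}  (accept∈set)
'e' @ 2: {1,2,3,4,6,7,8,9}  (accept∈set)
'a' @ 3: {}  — no active states
rest 'ccccdb' ignored (set empty)
final: {}; accept 1 not in set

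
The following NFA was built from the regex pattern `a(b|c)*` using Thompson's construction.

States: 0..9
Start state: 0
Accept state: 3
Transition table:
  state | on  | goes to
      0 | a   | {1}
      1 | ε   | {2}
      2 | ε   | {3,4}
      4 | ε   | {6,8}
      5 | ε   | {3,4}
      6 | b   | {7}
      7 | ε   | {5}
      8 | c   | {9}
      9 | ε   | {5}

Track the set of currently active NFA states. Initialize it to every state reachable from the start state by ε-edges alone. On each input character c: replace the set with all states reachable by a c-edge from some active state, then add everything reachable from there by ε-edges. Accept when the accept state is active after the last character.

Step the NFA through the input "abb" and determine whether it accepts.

S₀ = ε-closure({0}) = {0}
'a' @ 1: {1,2,3,4,6,8}  (accept∈set)
'b' @ 2: {3,4,5,6,7,8}  (accept∈set)
'b' @ 3: {3,4,5,6,7,8}  (accept∈set)
after full input: {3,4,5,6,7,8}  (accept=3 in)

Answer: ACCEPT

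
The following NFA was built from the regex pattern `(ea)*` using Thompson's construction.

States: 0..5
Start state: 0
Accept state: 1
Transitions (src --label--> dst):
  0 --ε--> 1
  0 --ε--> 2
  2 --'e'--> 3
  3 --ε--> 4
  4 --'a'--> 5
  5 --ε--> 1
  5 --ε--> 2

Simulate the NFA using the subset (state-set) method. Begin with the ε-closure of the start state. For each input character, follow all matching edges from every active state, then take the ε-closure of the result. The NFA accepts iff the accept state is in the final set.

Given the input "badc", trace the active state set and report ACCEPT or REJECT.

S₀ = ε-closure({0}) = {0,1,2}
'b' @ 1: {}  — state set empty
rest 'adc' ignored (set empty)
final: {}; accept 1 not in set

Answer: REJECT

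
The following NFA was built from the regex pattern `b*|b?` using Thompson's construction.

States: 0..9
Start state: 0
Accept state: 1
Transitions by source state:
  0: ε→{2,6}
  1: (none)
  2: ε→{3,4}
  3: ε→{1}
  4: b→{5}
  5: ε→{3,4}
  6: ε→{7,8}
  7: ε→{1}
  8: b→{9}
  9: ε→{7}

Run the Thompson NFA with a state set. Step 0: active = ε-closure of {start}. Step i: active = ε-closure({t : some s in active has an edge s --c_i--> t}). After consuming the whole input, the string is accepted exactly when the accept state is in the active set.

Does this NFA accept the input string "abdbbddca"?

start: ε-closure({0}) = {0,1,2,3,4,6,7,8}
'a' @ 1: {}  — dead — no transitions
rest 'bdbbddca' ignored (set empty)
end set {} — state 1 not in

Answer: REJECT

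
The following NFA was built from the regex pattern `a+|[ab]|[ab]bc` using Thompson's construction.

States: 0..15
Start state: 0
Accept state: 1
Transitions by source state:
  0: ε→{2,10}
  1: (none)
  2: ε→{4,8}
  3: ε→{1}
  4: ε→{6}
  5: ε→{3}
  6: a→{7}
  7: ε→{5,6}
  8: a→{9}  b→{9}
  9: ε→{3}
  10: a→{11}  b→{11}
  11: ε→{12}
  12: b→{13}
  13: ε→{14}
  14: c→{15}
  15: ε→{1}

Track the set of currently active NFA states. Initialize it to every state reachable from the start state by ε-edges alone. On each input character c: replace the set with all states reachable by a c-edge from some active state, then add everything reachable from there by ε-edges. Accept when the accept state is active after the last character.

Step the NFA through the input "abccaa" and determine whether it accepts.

start: ε-closure({0}) = {0,2,4,6,8,10}
'a' @ 1: {1,3,5,6,7,9,11,12}  ✓accept
'b' @ 2: {13,14}
'c' @ 3: {1,15}  ✓accept
'c' @ 4: {}  — no active states
rest 'aa' ignored (set empty)
end set {} — state 1 not in

Answer: REJECT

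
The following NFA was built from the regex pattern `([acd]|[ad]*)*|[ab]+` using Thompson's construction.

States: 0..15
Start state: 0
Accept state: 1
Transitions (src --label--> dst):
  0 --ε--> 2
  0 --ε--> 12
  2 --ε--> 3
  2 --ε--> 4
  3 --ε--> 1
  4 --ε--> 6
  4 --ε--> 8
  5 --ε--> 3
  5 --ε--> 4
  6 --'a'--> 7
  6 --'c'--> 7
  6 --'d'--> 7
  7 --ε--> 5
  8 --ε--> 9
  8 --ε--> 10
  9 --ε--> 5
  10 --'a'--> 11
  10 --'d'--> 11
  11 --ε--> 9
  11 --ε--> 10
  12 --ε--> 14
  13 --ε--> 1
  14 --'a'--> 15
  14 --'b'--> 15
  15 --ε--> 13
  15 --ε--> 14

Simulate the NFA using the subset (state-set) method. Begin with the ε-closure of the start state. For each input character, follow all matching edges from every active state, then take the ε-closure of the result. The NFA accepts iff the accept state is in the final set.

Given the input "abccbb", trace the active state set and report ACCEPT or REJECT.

Answer: REJECT

Steps:
start: ε-closure({0}) = {0,1,2,3,4,5,6,8,9,10,12,14}
'a' @ 1: {1,3,4,5,6,7,8,9,10,11,13,14,15}  ✓accept
'b' @ 2: {1,13,14,15}  ✓accept
'c' @ 3: {}  — no active states
rest 'cbb' ignored (set empty)
after full input: {}  (accept=1 not in)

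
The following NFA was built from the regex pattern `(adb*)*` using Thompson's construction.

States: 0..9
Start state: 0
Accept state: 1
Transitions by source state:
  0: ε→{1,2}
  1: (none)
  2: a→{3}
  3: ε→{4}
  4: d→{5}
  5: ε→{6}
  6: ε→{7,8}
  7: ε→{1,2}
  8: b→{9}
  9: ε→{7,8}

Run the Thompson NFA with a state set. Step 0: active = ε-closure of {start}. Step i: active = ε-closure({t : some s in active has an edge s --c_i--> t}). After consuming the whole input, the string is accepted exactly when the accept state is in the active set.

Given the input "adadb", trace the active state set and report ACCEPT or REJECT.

start: ε-closure({0}) = {0,1,2}
'a' @ 1: {3,4}
'd' @ 2: {1,2,5,6,7,8}  [accepting]
'a' @ 3: {3,4}
'd' @ 4: {1,2,5,6,7,8}  [accepting]
'b' @ 5: {1,2,7,8,9}  [accepting]
final: {1,2,7,8,9}; accept 1 in set

Answer: ACCEPT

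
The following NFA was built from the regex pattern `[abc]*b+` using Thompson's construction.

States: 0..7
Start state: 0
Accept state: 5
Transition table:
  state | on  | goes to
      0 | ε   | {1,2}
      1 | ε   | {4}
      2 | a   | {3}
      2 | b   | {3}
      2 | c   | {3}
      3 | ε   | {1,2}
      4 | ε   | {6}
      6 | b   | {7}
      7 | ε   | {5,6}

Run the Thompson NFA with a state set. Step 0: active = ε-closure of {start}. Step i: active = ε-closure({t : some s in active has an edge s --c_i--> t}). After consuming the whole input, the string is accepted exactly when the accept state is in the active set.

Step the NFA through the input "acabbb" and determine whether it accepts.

initial (ε-close {0}): {0,1,2,4,6}
'a' @ 1: {1,2,3,4,6}
'c' @ 2: {1,2,3,4,6}
'a' @ 3: {1,2,3,4,6}
'b' @ 4: {1,2,3,4,5,6,7}  (accept∈set)
'b' @ 5: {1,2,3,4,5,6,7}  (accept∈set)
'b' @ 6: {1,2,3,4,5,6,7}  (accept∈set)
after full input: {1,2,3,4,5,6,7}  (accept=5 in)

Answer: ACCEPT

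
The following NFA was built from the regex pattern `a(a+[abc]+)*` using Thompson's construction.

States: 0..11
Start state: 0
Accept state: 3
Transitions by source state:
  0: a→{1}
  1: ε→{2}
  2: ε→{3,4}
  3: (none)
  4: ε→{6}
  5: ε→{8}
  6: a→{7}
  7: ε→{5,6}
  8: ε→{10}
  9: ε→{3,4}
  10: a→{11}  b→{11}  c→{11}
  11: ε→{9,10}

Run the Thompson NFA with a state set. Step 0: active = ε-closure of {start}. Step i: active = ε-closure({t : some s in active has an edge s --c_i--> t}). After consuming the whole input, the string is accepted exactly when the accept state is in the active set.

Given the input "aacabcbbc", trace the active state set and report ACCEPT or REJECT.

Answer: ACCEPT

Steps:
start: ε-closure({0}) = {0}
'a' @ 1: {1,2,3,4,6}  [accepting]
'a' @ 2: {5,6,7,8,10}
'c' @ 3: {3,4,6,9,10,11}  [accepting]
'a' @ 4: {3,4,5,6,7,8,9,10,11}  [accepting]
'b' @ 5: {3,4,6,9,10,11}  [accepting]
'c' @ 6: {3,4,6,9,10,11}  [accepting]
'b' @ 7: {3,4,6,9,10,11}  [accepting]
'b' @ 8: {3,4,6,9,10,11}  [accepting]
'c' @ 9: {3,4,6,9,10,11}  [accepting]
after full input: {3,4,6,9,10,11}  (accept=3 in)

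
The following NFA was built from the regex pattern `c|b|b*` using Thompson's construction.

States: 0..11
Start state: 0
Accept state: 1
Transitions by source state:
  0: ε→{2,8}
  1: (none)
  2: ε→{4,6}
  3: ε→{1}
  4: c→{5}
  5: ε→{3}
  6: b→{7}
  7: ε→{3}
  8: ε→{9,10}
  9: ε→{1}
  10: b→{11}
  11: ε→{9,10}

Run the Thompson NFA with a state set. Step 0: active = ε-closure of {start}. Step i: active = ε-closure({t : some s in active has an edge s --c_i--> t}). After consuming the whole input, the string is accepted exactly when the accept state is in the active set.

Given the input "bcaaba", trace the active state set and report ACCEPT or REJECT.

Answer: REJECT

Steps:
S₀ = ε-closure({0}) = {0,1,2,4,6,8,9,10}
'b' @ 1: {1,3,7,9,10,11}  ✓accept
'c' @ 2: {}  — state set empty
rest 'aaba' ignored (set empty)
end set {} — state 1 not in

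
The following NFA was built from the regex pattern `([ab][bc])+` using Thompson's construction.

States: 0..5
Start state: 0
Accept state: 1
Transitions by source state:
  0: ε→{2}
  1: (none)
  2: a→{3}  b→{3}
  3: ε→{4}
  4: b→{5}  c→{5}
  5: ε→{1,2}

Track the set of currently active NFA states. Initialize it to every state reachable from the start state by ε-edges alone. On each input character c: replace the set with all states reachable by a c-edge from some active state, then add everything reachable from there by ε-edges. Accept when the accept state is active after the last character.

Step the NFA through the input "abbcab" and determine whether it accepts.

S₀ = ε-closure({0}) = {0,2}
'a' @ 1: {3,4}
'b' @ 2: {1,2,5}  ✓accept
'b' @ 3: {3,4}
'c' @ 4: {1,2,5}  ✓accept
'a' @ 5: {3,4}
'b' @ 6: {1,2,5}  ✓accept
final: {1,2,5}; accept 1 in set

Answer: ACCEPT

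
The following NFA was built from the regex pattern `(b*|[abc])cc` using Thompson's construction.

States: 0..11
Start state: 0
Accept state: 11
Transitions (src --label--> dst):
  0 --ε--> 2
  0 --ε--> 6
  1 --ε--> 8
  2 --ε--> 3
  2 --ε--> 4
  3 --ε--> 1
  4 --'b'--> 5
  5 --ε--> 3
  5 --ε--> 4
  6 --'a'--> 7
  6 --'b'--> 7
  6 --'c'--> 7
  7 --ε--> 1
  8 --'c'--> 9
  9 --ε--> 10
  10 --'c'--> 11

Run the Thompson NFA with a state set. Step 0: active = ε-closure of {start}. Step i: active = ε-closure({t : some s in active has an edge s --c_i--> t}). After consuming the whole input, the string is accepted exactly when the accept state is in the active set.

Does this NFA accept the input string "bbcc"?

initial (ε-close {0}): {0,1,2,3,4,6,8}
'b' @ 1: {1,3,4,5,7,8}
'b' @ 2: {1,3,4,5,8}
'c' @ 3: {9,10}
'c' @ 4: {11}  ✓accept
after full input: {11}  (accept=11 in)

Answer: ACCEPT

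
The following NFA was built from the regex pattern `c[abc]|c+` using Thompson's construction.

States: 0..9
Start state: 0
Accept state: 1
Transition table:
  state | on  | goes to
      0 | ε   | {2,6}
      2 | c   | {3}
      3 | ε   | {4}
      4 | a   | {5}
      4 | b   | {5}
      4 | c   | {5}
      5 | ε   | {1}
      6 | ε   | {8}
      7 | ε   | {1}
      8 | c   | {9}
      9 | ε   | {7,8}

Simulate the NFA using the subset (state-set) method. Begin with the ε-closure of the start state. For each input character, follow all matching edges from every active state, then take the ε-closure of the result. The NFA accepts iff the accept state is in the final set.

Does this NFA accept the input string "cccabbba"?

initial (ε-close {0}): {0,2,6,8}
'c' @ 1: {1,3,4,7,8,9}  ✓accept
'c' @ 2: {1,5,7,8,9}  ✓accept
'c' @ 3: {1,7,8,9}  ✓accept
'a' @ 4: {}  — no active states
rest 'bbba' ignored (set empty)
after full input: {}  (accept=1 not in)

Answer: REJECT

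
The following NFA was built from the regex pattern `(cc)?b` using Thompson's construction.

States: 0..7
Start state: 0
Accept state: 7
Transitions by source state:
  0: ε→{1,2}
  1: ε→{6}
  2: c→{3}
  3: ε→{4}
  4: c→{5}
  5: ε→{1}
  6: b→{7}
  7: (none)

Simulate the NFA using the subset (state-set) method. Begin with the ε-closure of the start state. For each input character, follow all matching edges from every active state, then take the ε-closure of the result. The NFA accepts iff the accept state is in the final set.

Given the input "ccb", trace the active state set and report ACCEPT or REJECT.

S₀ = ε-closure({0}) = {0,1,2,6}
'c' @ 1: {3,4}
'c' @ 2: {1,5,6}
'b' @ 3: {7}  (accept∈set)
after full input: {7}  (accept=7 in)

Answer: ACCEPT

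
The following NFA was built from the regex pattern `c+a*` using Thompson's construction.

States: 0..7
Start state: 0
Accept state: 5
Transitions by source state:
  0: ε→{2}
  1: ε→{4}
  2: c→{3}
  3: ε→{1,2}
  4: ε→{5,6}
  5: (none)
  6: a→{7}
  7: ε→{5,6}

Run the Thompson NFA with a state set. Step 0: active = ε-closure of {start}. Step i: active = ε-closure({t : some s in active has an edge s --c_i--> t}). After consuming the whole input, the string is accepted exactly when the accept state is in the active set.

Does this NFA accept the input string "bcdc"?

Answer: REJECT

Trace:
S₀ = ε-closure({0}) = {0,2}
'b' @ 1: {}  — state set empty
rest 'cdc' ignored (set empty)
after full input: {}  (accept=5 not in)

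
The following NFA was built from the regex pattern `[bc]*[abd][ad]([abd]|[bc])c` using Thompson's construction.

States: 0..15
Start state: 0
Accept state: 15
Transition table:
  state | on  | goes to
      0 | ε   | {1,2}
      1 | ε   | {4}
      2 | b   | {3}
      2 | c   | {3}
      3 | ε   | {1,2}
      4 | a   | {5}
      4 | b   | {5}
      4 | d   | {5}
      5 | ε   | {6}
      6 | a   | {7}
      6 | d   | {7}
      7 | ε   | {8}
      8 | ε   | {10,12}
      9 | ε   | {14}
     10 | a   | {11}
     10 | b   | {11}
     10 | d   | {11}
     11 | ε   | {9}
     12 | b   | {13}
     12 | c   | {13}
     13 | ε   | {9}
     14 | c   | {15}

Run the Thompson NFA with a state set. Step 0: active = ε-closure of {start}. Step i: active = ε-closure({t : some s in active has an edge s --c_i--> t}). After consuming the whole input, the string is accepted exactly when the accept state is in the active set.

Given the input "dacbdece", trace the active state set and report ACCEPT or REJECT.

Answer: REJECT

Steps:
start: ε-closure({0}) = {0,1,2,4}
'd' @ 1: {5,6}
'a' @ 2: {7,8,10,12}
'c' @ 3: {9,13,14}
'b' @ 4: {}  — no active states
rest 'dece' ignored (set empty)
after full input: {}  (accept=15 not in)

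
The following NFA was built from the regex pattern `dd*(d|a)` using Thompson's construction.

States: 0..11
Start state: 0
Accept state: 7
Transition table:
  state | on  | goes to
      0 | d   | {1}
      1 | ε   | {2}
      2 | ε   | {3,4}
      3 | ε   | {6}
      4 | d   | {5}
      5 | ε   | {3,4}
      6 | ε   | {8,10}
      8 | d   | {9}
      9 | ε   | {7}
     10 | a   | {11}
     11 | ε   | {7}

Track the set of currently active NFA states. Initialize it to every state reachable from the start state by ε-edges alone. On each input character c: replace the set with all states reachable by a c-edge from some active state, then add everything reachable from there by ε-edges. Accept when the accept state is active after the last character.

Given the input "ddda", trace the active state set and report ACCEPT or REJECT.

Answer: ACCEPT

Derivation:
initial (ε-close {0}): {0}
'd' @ 1: {1,2,3,4,6,8,10}
'd' @ 2: {3,4,5,6,7,8,9,10}  ✓accept
'd' @ 3: {3,4,5,6,7,8,9,10}  ✓accept
'a' @ 4: {7,11}  ✓accept
after full input: {7,11}  (accept=7 in)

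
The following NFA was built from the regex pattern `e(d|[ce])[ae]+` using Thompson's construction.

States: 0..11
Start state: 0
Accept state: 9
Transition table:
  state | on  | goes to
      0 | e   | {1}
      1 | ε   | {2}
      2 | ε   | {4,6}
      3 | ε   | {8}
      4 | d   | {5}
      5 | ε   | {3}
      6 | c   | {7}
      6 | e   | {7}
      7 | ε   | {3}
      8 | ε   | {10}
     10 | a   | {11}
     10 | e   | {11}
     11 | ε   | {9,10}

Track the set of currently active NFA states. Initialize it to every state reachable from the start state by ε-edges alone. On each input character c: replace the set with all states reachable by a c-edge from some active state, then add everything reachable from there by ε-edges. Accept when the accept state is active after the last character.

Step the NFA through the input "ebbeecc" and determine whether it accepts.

Answer: REJECT

Derivation:
S₀ = ε-closure({0}) = {0}
'e' @ 1: {1,2,4,6}
'b' @ 2: {}  — no active states
rest 'beecc' ignored (set empty)
after full input: {}  (accept=9 not in)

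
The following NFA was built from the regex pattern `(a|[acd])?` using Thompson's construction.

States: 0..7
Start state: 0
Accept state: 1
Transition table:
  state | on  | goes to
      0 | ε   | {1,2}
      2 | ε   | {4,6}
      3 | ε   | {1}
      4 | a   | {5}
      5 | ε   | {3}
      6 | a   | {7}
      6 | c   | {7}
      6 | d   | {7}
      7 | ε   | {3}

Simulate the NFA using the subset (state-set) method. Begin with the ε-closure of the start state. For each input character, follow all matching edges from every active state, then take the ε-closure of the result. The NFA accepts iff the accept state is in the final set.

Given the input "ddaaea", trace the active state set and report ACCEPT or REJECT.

Answer: REJECT

Trace:
start: ε-closure({0}) = {0,1,2,4,6}
'd' @ 1: {1,3,7}  [accepting]
'd' @ 2: {}  — no active states
rest 'aaea' ignored (set empty)
after full input: {}  (accept=1 not in)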